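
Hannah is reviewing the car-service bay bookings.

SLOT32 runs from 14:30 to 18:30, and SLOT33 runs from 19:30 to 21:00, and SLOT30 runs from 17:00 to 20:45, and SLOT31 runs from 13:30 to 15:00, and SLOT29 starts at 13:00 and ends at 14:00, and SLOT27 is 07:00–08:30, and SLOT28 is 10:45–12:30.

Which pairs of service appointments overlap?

Check each pair: they overlap iff neither finishes before the other starts.
Sorted by start: SLOT27, SLOT28, SLOT29, SLOT31, SLOT32, SLOT30, SLOT33.
SLOT28 starts after SLOT27 ends; SLOT27 is clear from here.
SLOT29 starts after SLOT28 ends; SLOT28 is clear from here.
SLOT31 starts before SLOT29 ends → SLOT29 and SLOT31 overlap.
SLOT32 starts after SLOT29 ends; SLOT29 is clear from here.
SLOT32 starts before SLOT31 ends → SLOT31 and SLOT32 overlap.
SLOT30 starts after SLOT31 ends; SLOT31 is clear from here.
SLOT30 starts before SLOT32 ends → SLOT32 and SLOT30 overlap.
SLOT33 starts after SLOT32 ends.
SLOT33 starts before SLOT30 ends → SLOT30 and SLOT33 overlap.

SLOT29 & SLOT31, SLOT30 & SLOT32, SLOT30 & SLOT33, SLOT31 & SLOT32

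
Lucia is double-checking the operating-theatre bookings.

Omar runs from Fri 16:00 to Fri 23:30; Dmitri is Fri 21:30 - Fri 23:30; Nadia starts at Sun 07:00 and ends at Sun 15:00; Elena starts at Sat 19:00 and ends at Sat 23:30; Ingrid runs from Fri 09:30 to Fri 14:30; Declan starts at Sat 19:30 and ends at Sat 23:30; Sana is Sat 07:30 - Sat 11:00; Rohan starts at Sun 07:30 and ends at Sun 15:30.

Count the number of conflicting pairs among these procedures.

3

Sorted by start: Ingrid, Omar, Dmitri, Sana, Elena, Declan, Nadia, Rohan.
Omar starts after Ingrid ends — done with Ingrid.
Dmitri starts before Omar ends → Omar and Dmitri overlap.
Sana starts after Omar ends — done with Omar.
Sana starts after Dmitri ends — done with Dmitri.
Elena starts after Sana ends — done with Sana.
Declan starts before Elena ends → Elena and Declan overlap.
Nadia starts after Elena ends — done with Elena.
Nadia starts after Declan ends — done with Declan.
Rohan starts before Nadia ends → Nadia and Rohan overlap.
Overlapping pairs: Declan & Elena, Dmitri & Omar, Nadia & Rohan — 3 in total.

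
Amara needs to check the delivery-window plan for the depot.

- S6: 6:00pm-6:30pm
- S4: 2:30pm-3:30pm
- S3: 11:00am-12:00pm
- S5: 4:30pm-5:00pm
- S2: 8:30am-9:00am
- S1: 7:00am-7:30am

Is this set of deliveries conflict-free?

Yes

Two intervals overlap when each starts before the other ends.
Sorted by start: S1, S2, S3, S4, S5, S6.
S2 starts after S1 ends; S1 is clear from here.
S3 starts after S2 ends; S2 is clear from here.
S4 starts after S3 ends; S3 is clear from here.
S5 starts after S4 ends; S4 is clear from here.
S6 starts after S5 ends.
Every pair is clear; the schedule has no overlaps.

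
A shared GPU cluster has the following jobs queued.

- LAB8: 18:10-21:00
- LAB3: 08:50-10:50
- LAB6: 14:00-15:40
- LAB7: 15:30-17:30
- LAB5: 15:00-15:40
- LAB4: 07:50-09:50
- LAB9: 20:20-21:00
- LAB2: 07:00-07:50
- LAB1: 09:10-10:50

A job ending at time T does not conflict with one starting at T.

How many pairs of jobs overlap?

Sorted by start: LAB2, LAB4, LAB3, LAB1, LAB6, LAB5, LAB7, LAB8, LAB9.
LAB4 starts exactly when LAB2 ends (back-to-back, no overlap), so LAB2 has no further overlaps.
LAB3 starts before LAB4 ends → LAB4 and LAB3 overlap.
LAB1 starts before LAB4 ends → LAB4 and LAB1 overlap.
LAB6 starts after LAB4 ends, so LAB4 has no further overlaps.
LAB1 starts before LAB3 ends → LAB3 and LAB1 overlap.
LAB6 starts after LAB3 ends, so LAB3 has no further overlaps.
LAB6 starts after LAB1 ends, so LAB1 has no further overlaps.
LAB5 starts before LAB6 ends → LAB6 and LAB5 overlap.
LAB7 starts before LAB6 ends → LAB6 and LAB7 overlap.
LAB8 starts after LAB6 ends, so LAB6 has no further overlaps.
LAB7 starts before LAB5 ends → LAB5 and LAB7 overlap.
LAB8 starts after LAB5 ends, so LAB5 has no further overlaps.
LAB8 starts after LAB7 ends, so LAB7 has no further overlaps.
LAB9 starts before LAB8 ends → LAB8 and LAB9 overlap.
Overlapping pairs: LAB1 & LAB3, LAB1 & LAB4, LAB3 & LAB4, LAB5 & LAB6, LAB5 & LAB7, LAB6 & LAB7, LAB8 & LAB9 — 7 in total.

7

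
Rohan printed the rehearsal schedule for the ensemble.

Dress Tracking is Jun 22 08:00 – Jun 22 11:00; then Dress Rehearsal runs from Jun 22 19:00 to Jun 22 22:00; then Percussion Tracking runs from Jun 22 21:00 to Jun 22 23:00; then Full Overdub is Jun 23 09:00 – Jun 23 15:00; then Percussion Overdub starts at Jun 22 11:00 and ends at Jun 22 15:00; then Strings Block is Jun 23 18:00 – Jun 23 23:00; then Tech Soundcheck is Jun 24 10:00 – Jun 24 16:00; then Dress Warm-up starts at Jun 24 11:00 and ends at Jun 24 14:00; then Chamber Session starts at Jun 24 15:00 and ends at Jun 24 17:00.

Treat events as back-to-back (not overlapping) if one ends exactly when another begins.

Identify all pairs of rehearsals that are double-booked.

Sorted by start: Dress Tracking, Percussion Overdub, Dress Rehearsal, Percussion Tracking, Full Overdub, Strings Block, Tech Soundcheck, Dress Warm-up, Chamber Session.
Percussion Overdub starts exactly when Dress Tracking ends (back-to-back, no overlap), so nothing later overlaps Dress Tracking either.
Dress Rehearsal starts after Percussion Overdub ends, so nothing later overlaps Percussion Overdub either.
Percussion Tracking starts before Dress Rehearsal ends → Dress Rehearsal and Percussion Tracking overlap.
Full Overdub starts after Dress Rehearsal ends, so nothing later overlaps Dress Rehearsal either.
Full Overdub starts after Percussion Tracking ends, so nothing later overlaps Percussion Tracking either.
Strings Block starts after Full Overdub ends, so nothing later overlaps Full Overdub either.
Tech Soundcheck starts after Strings Block ends, so nothing later overlaps Strings Block either.
Dress Warm-up starts before Tech Soundcheck ends → Tech Soundcheck and Dress Warm-up overlap.
Chamber Session starts before Tech Soundcheck ends → Tech Soundcheck and Chamber Session overlap.
Chamber Session starts after Dress Warm-up ends.

Chamber Session & Tech Soundcheck, Dress Rehearsal & Percussion Tracking, Dress Warm-up & Tech Soundcheck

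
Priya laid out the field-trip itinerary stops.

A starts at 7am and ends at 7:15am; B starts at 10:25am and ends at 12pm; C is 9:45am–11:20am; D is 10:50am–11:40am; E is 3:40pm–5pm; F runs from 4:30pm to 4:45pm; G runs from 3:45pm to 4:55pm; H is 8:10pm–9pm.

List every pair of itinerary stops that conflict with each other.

Sorted by start: A, C, B, D, E, G, F, H.
C starts after A ends — done with A.
B starts before C ends → C and B overlap.
D starts before C ends → C and D overlap.
E starts after C ends — done with C.
D starts before B ends → B and D overlap.
E starts after B ends — done with B.
E starts after D ends — done with D.
G starts before E ends → E and G overlap.
F starts before E ends → E and F overlap.
H starts after E ends.
F starts before G ends → G and F overlap.
H starts after G ends.
H starts after F ends.

B & C, B & D, C & D, E & F, E & G, F & G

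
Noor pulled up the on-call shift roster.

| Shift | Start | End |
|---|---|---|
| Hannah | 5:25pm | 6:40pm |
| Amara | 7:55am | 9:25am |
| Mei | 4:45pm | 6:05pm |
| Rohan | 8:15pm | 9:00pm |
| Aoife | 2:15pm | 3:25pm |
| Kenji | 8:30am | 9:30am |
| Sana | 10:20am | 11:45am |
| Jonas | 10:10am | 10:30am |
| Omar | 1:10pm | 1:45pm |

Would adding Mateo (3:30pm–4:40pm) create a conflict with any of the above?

No — it doesn't clash with anything

Amara: ends 9:25am at or before Mateo starts 3:30pm → clear.
Kenji: ends 9:30am at or before Mateo starts 3:30pm → clear.
Jonas: ends 10:30am at or before Mateo starts 3:30pm → clear.
Sana: ends 11:45am at or before Mateo starts 3:30pm → clear.
Omar: ends 1:45pm at or before Mateo starts 3:30pm → clear.
Aoife: ends 3:25pm at or before Mateo starts 3:30pm → clear.
Mei: starts 4:45pm at or after Mateo ends 4:40pm → clear.
Hannah: starts 5:25pm at or after Mateo ends 4:40pm → clear.
Rohan: starts 8:15pm at or after Mateo ends 4:40pm → clear.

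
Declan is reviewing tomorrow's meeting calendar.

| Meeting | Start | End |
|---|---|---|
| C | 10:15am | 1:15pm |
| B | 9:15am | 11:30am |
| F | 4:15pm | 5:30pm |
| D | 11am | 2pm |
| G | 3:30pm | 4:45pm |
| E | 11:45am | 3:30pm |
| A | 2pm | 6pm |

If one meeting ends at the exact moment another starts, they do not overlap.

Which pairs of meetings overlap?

Sorted by start: B, C, D, E, A, G, F.
C starts before B ends → B and C overlap.
D starts before B ends → B and D overlap.
E starts after B ends, so nothing later overlaps B either.
D starts before C ends → C and D overlap.
E starts before C ends → C and E overlap.
A starts after C ends, so nothing later overlaps C either.
E starts before D ends → D and E overlap.
A starts exactly when D ends (back-to-back, no overlap), so nothing later overlaps D either.
A starts before E ends → E and A overlap.
G starts exactly when E ends (back-to-back, no overlap), so nothing later overlaps E either.
G starts before A ends → A and G overlap.
F starts before A ends → A and F overlap.
F starts before G ends → G and F overlap.

A & E, A & F, A & G, B & C, B & D, C & D, C & E, D & E, F & G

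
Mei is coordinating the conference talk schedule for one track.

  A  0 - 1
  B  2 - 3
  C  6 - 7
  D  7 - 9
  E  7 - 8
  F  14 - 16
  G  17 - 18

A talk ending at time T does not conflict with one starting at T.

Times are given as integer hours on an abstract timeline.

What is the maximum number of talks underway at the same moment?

2

Sort all start/end points and keep a running count:
0 start A → 1
1 end A → 0
2 start B → 1
3 end B → 0
6 start C → 1
7 end C → 0
7 start D → 1
7 start E → 2
8 end E → 1
9 end D → 0
14 start F → 1
16 end F → 0
17 start G → 1
18 end G → 0
Peak is 2, at 7 (D, E).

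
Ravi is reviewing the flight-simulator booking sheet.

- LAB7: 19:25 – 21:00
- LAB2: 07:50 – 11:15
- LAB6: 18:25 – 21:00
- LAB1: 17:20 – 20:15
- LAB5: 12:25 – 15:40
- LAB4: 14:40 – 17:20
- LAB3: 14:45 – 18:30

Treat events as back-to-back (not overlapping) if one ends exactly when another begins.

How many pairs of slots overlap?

8

Check each pair: they overlap iff neither finishes before the other starts.
Sorted by start: LAB2, LAB5, LAB4, LAB3, LAB1, LAB6, LAB7.
LAB5 starts after LAB2 ends, so nothing later overlaps LAB2 either.
LAB4 starts before LAB5 ends → LAB5 and LAB4 overlap.
LAB3 starts before LAB5 ends → LAB5 and LAB3 overlap.
LAB1 starts after LAB5 ends, so nothing later overlaps LAB5 either.
LAB3 starts before LAB4 ends → LAB4 and LAB3 overlap.
LAB1 starts exactly when LAB4 ends (back-to-back, no overlap), so nothing later overlaps LAB4 either.
LAB1 starts before LAB3 ends → LAB3 and LAB1 overlap.
LAB6 starts before LAB3 ends → LAB3 and LAB6 overlap.
LAB7 starts after LAB3 ends.
LAB6 starts before LAB1 ends → LAB1 and LAB6 overlap.
LAB7 starts before LAB1 ends → LAB1 and LAB7 overlap.
LAB7 starts before LAB6 ends → LAB6 and LAB7 overlap.
Overlapping pairs: LAB1 & LAB3, LAB1 & LAB6, LAB1 & LAB7, LAB3 & LAB4, LAB3 & LAB5, LAB3 & LAB6, LAB4 & LAB5, LAB6 & LAB7 — 8 in total.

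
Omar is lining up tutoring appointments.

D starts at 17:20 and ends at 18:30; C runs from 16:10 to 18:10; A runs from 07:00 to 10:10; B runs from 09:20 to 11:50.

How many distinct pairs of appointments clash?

Sorted by start: A, B, C, D.
B starts before A ends → A and B overlap.
C starts after A ends — done with A.
C starts after B ends — done with B.
D starts before C ends → C and D overlap.
Overlapping pairs: A & B, C & D — 2 in total.

2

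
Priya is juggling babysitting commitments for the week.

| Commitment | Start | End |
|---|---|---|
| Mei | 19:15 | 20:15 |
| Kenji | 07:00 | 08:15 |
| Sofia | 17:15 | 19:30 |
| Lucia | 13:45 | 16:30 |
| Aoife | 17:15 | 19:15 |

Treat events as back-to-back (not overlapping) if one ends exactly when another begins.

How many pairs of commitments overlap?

2

Two intervals overlap when each starts before the other ends.
Sorted by start: Kenji, Lucia, Sofia, Aoife, Mei.
Lucia starts after Kenji ends; Kenji is clear from here.
Sofia starts after Lucia ends; Lucia is clear from here.
Aoife starts before Sofia ends → Sofia and Aoife overlap.
Mei starts before Sofia ends → Sofia and Mei overlap.
Mei starts exactly when Aoife ends (back-to-back, no overlap).
Overlapping pairs: Aoife & Sofia, Mei & Sofia — 2 in total.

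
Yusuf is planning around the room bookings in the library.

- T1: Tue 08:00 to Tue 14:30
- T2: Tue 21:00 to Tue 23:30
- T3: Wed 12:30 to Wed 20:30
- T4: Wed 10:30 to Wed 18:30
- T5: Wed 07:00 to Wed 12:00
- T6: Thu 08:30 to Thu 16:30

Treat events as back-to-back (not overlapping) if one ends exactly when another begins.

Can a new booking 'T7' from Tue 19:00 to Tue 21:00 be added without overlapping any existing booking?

Yes — the slot is free

T1: ends Tue 14:30 at or before T7 starts Tue 19:00 → clear.
T2: starts Tue 21:00 at or after T7 ends Tue 21:00 → clear.
T5: starts Wed 07:00 at or after T7 ends Tue 21:00 → clear.
T4: starts Wed 10:30 at or after T7 ends Tue 21:00 → clear.
T3: starts Wed 12:30 at or after T7 ends Tue 21:00 → clear.
T6: starts Thu 08:30 at or after T7 ends Tue 21:00 → clear.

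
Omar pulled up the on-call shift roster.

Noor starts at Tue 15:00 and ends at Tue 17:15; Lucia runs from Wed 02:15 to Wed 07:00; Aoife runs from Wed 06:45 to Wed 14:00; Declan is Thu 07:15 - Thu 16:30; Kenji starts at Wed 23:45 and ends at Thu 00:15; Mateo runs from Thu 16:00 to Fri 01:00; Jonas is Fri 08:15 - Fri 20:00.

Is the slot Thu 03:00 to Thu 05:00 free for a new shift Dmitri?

Noor: ends Tue 17:15 at or before Dmitri starts Thu 03:00 → clear.
Lucia: ends Wed 07:00 at or before Dmitri starts Thu 03:00 → clear.
Aoife: ends Wed 14:00 at or before Dmitri starts Thu 03:00 → clear.
Kenji: ends Thu 00:15 at or before Dmitri starts Thu 03:00 → clear.
Declan: starts Thu 07:15 at or after Dmitri ends Thu 05:00 → clear.
Mateo: starts Thu 16:00 at or after Dmitri ends Thu 05:00 → clear.
Jonas: starts Fri 08:15 at or after Dmitri ends Thu 05:00 → clear.

Yes — the slot is free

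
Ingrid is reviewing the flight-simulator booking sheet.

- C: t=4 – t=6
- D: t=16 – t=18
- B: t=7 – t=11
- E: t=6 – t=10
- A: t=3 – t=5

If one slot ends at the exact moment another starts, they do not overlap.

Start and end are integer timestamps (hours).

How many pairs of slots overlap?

Sorted by start: A, C, E, B, D.
C starts before A ends → A and C overlap.
E starts after A ends; A is clear from here.
E starts exactly when C ends (back-to-back, no overlap); C is clear from here.
B starts before E ends → E and B overlap.
D starts after E ends.
D starts after B ends.
Overlapping pairs: A & C, B & E — 2 in total.

2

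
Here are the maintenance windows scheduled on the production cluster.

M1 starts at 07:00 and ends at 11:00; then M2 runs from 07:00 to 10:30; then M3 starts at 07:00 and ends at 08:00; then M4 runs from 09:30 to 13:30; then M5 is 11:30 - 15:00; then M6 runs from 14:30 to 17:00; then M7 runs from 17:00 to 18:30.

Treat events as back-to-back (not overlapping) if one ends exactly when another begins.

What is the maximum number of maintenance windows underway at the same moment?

Walk through starts and ends in time order (an end at T is processed before a start at T):
07:00 start M1 → 1
07:00 start M2 → 2
07:00 start M3 → 3
08:00 end M3 → 2
09:30 start M4 → 3
10:30 end M2 → 2
11:00 end M1 → 1
11:30 start M5 → 2
13:30 end M4 → 1
14:30 start M6 → 2
15:00 end M5 → 1
17:00 end M6 → 0
17:00 start M7 → 1
18:30 end M7 → 0
Peak is 3, at 07:00 (M1, M2, M3).

3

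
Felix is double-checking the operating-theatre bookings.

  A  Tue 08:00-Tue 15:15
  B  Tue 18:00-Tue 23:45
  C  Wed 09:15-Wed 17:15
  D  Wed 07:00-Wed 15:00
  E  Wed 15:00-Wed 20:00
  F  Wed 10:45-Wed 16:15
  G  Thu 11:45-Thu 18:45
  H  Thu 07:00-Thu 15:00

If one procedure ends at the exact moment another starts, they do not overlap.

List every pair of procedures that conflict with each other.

Sorted by start: A, B, D, C, F, E, H, G.
B starts after A ends, so A has no further overlaps.
D starts after B ends, so B has no further overlaps.
C starts before D ends → D and C overlap.
F starts before D ends → D and F overlap.
E starts exactly when D ends (back-to-back, no overlap), so D has no further overlaps.
F starts before C ends → C and F overlap.
E starts before C ends → C and E overlap.
H starts after C ends, so C has no further overlaps.
E starts before F ends → F and E overlap.
H starts after F ends, so F has no further overlaps.
H starts after E ends, so E has no further overlaps.
G starts before H ends → H and G overlap.

C & D, C & E, C & F, D & F, E & F, G & H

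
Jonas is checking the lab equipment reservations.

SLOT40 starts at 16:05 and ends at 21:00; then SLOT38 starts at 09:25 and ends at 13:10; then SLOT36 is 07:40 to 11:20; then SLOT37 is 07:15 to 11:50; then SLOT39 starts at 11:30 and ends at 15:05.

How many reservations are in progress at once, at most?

3

Sweep the timeline, counting +1 at each start and −1 at each end (ends before starts at a tie):
07:15 start SLOT37 → 1
07:40 start SLOT36 → 2
09:25 start SLOT38 → 3
11:20 end SLOT36 → 2
11:30 start SLOT39 → 3
11:50 end SLOT37 → 2
13:10 end SLOT38 → 1
15:05 end SLOT39 → 0
16:05 start SLOT40 → 1
21:00 end SLOT40 → 0
Peak is 3, at 09:25 (SLOT36, SLOT37, SLOT38).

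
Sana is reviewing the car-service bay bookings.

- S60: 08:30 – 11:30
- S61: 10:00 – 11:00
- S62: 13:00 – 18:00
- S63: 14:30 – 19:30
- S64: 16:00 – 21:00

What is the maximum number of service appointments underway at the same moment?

3

Sort all start/end points and keep a running count:
08:30 start S60 → 1
10:00 start S61 → 2
11:00 end S61 → 1
11:30 end S60 → 0
13:00 start S62 → 1
14:30 start S63 → 2
16:00 start S64 → 3
18:00 end S62 → 2
19:30 end S63 → 1
21:00 end S64 → 0
Peak is 3, at 16:00 (S62, S63, S64).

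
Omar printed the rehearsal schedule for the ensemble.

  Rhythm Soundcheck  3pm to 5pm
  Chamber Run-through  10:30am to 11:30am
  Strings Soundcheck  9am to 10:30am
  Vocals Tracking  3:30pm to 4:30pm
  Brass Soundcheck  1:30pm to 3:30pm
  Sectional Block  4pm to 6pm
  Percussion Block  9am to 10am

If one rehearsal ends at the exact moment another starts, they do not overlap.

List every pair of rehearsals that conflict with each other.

Sorted by start: Percussion Block, Strings Soundcheck, Chamber Run-through, Brass Soundcheck, Rhythm Soundcheck, Vocals Tracking, Sectional Block.
Strings Soundcheck starts before Percussion Block ends → Percussion Block and Strings Soundcheck overlap.
Chamber Run-through starts after Percussion Block ends — done with Percussion Block.
Chamber Run-through starts exactly when Strings Soundcheck ends (back-to-back, no overlap) — done with Strings Soundcheck.
Brass Soundcheck starts after Chamber Run-through ends — done with Chamber Run-through.
Rhythm Soundcheck starts before Brass Soundcheck ends → Brass Soundcheck and Rhythm Soundcheck overlap.
Vocals Tracking starts exactly when Brass Soundcheck ends (back-to-back, no overlap) — done with Brass Soundcheck.
Vocals Tracking starts before Rhythm Soundcheck ends → Rhythm Soundcheck and Vocals Tracking overlap.
Sectional Block starts before Rhythm Soundcheck ends → Rhythm Soundcheck and Sectional Block overlap.
Sectional Block starts before Vocals Tracking ends → Vocals Tracking and Sectional Block overlap.

Brass Soundcheck & Rhythm Soundcheck, Percussion Block & Strings Soundcheck, Rhythm Soundcheck & Sectional Block, Rhythm Soundcheck & Vocals Tracking, Sectional Block & Vocals Tracking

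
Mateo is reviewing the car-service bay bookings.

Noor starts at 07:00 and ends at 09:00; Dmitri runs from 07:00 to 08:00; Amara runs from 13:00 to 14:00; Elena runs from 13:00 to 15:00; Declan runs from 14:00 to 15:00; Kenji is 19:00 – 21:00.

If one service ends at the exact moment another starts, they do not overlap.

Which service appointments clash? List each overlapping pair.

Sorted by start: Noor, Dmitri, Amara, Elena, Declan, Kenji.
Dmitri starts before Noor ends → Noor and Dmitri overlap.
Amara starts after Noor ends; Noor is clear from here.
Amara starts after Dmitri ends; Dmitri is clear from here.
Elena starts before Amara ends → Amara and Elena overlap.
Declan starts exactly when Amara ends (back-to-back, no overlap); Amara is clear from here.
Declan starts before Elena ends → Elena and Declan overlap.
Kenji starts after Elena ends.
Kenji starts after Declan ends.

Amara & Elena, Declan & Elena, Dmitri & Noor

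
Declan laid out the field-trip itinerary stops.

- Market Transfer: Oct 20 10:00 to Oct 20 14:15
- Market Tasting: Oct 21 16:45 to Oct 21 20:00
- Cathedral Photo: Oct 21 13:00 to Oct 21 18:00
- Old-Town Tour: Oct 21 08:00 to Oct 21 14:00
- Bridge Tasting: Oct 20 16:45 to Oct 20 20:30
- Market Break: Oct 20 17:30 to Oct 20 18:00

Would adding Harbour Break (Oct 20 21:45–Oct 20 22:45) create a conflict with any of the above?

Market Transfer: ends Oct 20 14:15 at or before Harbour Break starts Oct 20 21:45 → clear.
Bridge Tasting: ends Oct 20 20:30 at or before Harbour Break starts Oct 20 21:45 → clear.
Market Break: ends Oct 20 18:00 at or before Harbour Break starts Oct 20 21:45 → clear.
Old-Town Tour: starts Oct 21 08:00 at or after Harbour Break ends Oct 20 22:45 → clear.
Cathedral Photo: starts Oct 21 13:00 at or after Harbour Break ends Oct 20 22:45 → clear.
Market Tasting: starts Oct 21 16:45 at or after Harbour Break ends Oct 20 22:45 → clear.

No — it doesn't clash with anything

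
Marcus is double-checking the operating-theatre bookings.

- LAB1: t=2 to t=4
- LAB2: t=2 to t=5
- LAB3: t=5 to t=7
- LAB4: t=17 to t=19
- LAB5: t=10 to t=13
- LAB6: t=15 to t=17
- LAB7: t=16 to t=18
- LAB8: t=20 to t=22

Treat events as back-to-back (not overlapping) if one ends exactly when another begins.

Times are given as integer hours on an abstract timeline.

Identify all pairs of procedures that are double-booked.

LAB1 & LAB2, LAB4 & LAB7, LAB6 & LAB7

Check each pair: they overlap iff neither finishes before the other starts.
Sorted by start: LAB1, LAB2, LAB3, LAB5, LAB6, LAB7, LAB4, LAB8.
LAB2 starts before LAB1 ends → LAB1 and LAB2 overlap.
LAB3 starts after LAB1 ends — done with LAB1.
LAB3 starts exactly when LAB2 ends (back-to-back, no overlap) — done with LAB2.
LAB5 starts after LAB3 ends — done with LAB3.
LAB6 starts after LAB5 ends — done with LAB5.
LAB7 starts before LAB6 ends → LAB6 and LAB7 overlap.
LAB4 starts exactly when LAB6 ends (back-to-back, no overlap) — done with LAB6.
LAB4 starts before LAB7 ends → LAB7 and LAB4 overlap.
LAB8 starts after LAB7 ends.
LAB8 starts after LAB4 ends.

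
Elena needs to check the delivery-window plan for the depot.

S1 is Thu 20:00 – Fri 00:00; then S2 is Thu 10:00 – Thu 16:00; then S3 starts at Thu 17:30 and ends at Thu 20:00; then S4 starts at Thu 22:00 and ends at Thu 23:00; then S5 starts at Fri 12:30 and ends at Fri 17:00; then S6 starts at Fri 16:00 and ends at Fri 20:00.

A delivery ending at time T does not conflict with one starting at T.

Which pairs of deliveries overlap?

Sorted by start: S2, S3, S1, S4, S5, S6.
S3 starts after S2 ends — done with S2.
S1 starts exactly when S3 ends (back-to-back, no overlap) — done with S3.
S4 starts before S1 ends → S1 and S4 overlap.
S5 starts after S1 ends — done with S1.
S5 starts after S4 ends — done with S4.
S6 starts before S5 ends → S5 and S6 overlap.

S1 & S4, S5 & S6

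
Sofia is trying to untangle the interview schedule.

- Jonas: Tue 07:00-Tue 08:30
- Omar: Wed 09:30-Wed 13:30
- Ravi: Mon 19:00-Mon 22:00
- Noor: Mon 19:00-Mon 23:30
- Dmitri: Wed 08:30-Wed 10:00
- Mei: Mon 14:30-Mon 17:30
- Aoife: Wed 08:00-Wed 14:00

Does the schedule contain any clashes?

Sorted by start: Mei, Noor, Ravi, Jonas, Aoife, Dmitri, Omar.
Noor starts after Mei ends; Mei is clear from here.
Ravi starts before Noor ends → Noor and Ravi overlap.
That's a conflict, so the schedule is not conflict-free.

Yes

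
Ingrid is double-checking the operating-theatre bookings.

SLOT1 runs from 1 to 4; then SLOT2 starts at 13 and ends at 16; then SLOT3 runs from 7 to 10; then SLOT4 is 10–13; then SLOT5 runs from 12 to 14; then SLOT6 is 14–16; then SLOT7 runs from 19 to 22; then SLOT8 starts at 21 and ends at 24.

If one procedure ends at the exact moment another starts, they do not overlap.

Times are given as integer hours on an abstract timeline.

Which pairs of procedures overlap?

Sorted by start: SLOT1, SLOT3, SLOT4, SLOT5, SLOT2, SLOT6, SLOT7, SLOT8.
SLOT3 starts after SLOT1 ends; SLOT1 is clear from here.
SLOT4 starts exactly when SLOT3 ends (back-to-back, no overlap); SLOT3 is clear from here.
SLOT5 starts before SLOT4 ends → SLOT4 and SLOT5 overlap.
SLOT2 starts exactly when SLOT4 ends (back-to-back, no overlap); SLOT4 is clear from here.
SLOT2 starts before SLOT5 ends → SLOT5 and SLOT2 overlap.
SLOT6 starts exactly when SLOT5 ends (back-to-back, no overlap); SLOT5 is clear from here.
SLOT6 starts before SLOT2 ends → SLOT2 and SLOT6 overlap.
SLOT7 starts after SLOT2 ends; SLOT2 is clear from here.
SLOT7 starts after SLOT6 ends; SLOT6 is clear from here.
SLOT8 starts before SLOT7 ends → SLOT7 and SLOT8 overlap.

SLOT2 & SLOT5, SLOT2 & SLOT6, SLOT4 & SLOT5, SLOT7 & SLOT8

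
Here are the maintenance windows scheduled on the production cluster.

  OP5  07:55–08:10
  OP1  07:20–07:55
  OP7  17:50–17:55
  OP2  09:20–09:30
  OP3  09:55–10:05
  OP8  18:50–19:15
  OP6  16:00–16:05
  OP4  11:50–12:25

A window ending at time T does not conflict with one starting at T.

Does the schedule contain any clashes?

Check each pair: they overlap iff neither finishes before the other starts.
Sorted by start: OP1, OP5, OP2, OP3, OP4, OP6, OP7, OP8.
OP5 starts exactly when OP1 ends (back-to-back, no overlap) — done with OP1.
OP2 starts after OP5 ends — done with OP5.
OP3 starts after OP2 ends — done with OP2.
OP4 starts after OP3 ends — done with OP3.
OP6 starts after OP4 ends — done with OP4.
OP7 starts after OP6 ends — done with OP6.
OP8 starts after OP7 ends.
Every pair is clear; the schedule has no overlaps.

No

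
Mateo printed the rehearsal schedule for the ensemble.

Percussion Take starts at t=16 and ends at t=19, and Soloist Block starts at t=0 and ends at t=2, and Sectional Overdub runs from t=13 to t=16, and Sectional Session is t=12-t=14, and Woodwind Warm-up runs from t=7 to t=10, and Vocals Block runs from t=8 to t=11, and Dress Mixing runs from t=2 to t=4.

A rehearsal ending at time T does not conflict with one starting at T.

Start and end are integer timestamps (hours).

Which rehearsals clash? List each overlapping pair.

Sectional Overdub & Sectional Session, Vocals Block & Woodwind Warm-up

Sorted by start: Soloist Block, Dress Mixing, Woodwind Warm-up, Vocals Block, Sectional Session, Sectional Overdub, Percussion Take.
Dress Mixing starts exactly when Soloist Block ends (back-to-back, no overlap), so nothing later overlaps Soloist Block either.
Woodwind Warm-up starts after Dress Mixing ends, so nothing later overlaps Dress Mixing either.
Vocals Block starts before Woodwind Warm-up ends → Woodwind Warm-up and Vocals Block overlap.
Sectional Session starts after Woodwind Warm-up ends, so nothing later overlaps Woodwind Warm-up either.
Sectional Session starts after Vocals Block ends, so nothing later overlaps Vocals Block either.
Sectional Overdub starts before Sectional Session ends → Sectional Session and Sectional Overdub overlap.
Percussion Take starts after Sectional Session ends.
Percussion Take starts exactly when Sectional Overdub ends (back-to-back, no overlap).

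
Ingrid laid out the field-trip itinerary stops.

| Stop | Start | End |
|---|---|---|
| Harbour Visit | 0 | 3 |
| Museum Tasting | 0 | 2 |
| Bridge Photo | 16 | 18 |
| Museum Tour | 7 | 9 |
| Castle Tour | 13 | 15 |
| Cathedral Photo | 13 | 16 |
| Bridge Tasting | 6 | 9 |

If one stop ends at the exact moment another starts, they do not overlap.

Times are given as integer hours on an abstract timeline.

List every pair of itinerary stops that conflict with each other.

Bridge Tasting & Museum Tour, Castle Tour & Cathedral Photo, Harbour Visit & Museum Tasting

Check each pair: they overlap iff neither finishes before the other starts.
Sorted by start: Harbour Visit, Museum Tasting, Bridge Tasting, Museum Tour, Castle Tour, Cathedral Photo, Bridge Photo.
Museum Tasting starts before Harbour Visit ends → Harbour Visit and Museum Tasting overlap.
Bridge Tasting starts after Harbour Visit ends — done with Harbour Visit.
Bridge Tasting starts after Museum Tasting ends — done with Museum Tasting.
Museum Tour starts before Bridge Tasting ends → Bridge Tasting and Museum Tour overlap.
Castle Tour starts after Bridge Tasting ends — done with Bridge Tasting.
Castle Tour starts after Museum Tour ends — done with Museum Tour.
Cathedral Photo starts before Castle Tour ends → Castle Tour and Cathedral Photo overlap.
Bridge Photo starts after Castle Tour ends.
Bridge Photo starts exactly when Cathedral Photo ends (back-to-back, no overlap).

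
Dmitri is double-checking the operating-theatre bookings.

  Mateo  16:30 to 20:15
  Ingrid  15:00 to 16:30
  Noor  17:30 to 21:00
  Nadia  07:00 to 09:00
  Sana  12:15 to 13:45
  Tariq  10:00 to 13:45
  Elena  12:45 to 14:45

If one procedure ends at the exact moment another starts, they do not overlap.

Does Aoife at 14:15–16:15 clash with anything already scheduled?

Yes — it overlaps Elena, Ingrid

Nadia: ends 09:00 at or before Aoife starts 14:15 → clear.
Tariq: ends 13:45 at or before Aoife starts 14:15 → clear.
Sana: ends 13:45 at or before Aoife starts 14:15 → clear.
Elena: starts 12:45 before Aoife ends 16:15, and ends 14:45 after Aoife starts 14:15 → overlap.
Ingrid: starts 15:00 before Aoife ends 16:15, and ends 16:30 after Aoife starts 14:15 → overlap.
Mateo: starts 16:30 at or after Aoife ends 16:15 → clear.
Noor: starts 17:30 at or after Aoife ends 16:15 → clear.
Aoife overlaps Elena, Ingrid.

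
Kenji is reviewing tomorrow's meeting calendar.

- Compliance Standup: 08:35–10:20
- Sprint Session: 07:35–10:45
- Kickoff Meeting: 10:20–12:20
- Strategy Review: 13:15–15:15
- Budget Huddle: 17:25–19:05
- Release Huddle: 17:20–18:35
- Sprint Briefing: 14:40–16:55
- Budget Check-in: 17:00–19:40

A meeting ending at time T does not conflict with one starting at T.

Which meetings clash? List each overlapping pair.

Budget Check-in & Budget Huddle, Budget Check-in & Release Huddle, Budget Huddle & Release Huddle, Compliance Standup & Sprint Session, Kickoff Meeting & Sprint Session, Sprint Briefing & Strategy Review

Sorted by start: Sprint Session, Compliance Standup, Kickoff Meeting, Strategy Review, Sprint Briefing, Budget Check-in, Release Huddle, Budget Huddle.
Compliance Standup starts before Sprint Session ends → Sprint Session and Compliance Standup overlap.
Kickoff Meeting starts before Sprint Session ends → Sprint Session and Kickoff Meeting overlap.
Strategy Review starts after Sprint Session ends; Sprint Session is clear from here.
Kickoff Meeting starts exactly when Compliance Standup ends (back-to-back, no overlap); Compliance Standup is clear from here.
Strategy Review starts after Kickoff Meeting ends; Kickoff Meeting is clear from here.
Sprint Briefing starts before Strategy Review ends → Strategy Review and Sprint Briefing overlap.
Budget Check-in starts after Strategy Review ends; Strategy Review is clear from here.
Budget Check-in starts after Sprint Briefing ends; Sprint Briefing is clear from here.
Release Huddle starts before Budget Check-in ends → Budget Check-in and Release Huddle overlap.
Budget Huddle starts before Budget Check-in ends → Budget Check-in and Budget Huddle overlap.
Budget Huddle starts before Release Huddle ends → Release Huddle and Budget Huddle overlap.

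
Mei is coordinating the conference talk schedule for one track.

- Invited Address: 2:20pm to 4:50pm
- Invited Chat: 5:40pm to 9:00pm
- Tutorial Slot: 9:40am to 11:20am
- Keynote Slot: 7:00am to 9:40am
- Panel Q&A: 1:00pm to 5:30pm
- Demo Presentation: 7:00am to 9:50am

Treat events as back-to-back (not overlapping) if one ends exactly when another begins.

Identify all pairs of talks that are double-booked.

Two intervals overlap when each starts before the other ends.
Sorted by start: Demo Presentation, Keynote Slot, Tutorial Slot, Panel Q&A, Invited Address, Invited Chat.
Keynote Slot starts before Demo Presentation ends → Demo Presentation and Keynote Slot overlap.
Tutorial Slot starts before Demo Presentation ends → Demo Presentation and Tutorial Slot overlap.
Panel Q&A starts after Demo Presentation ends, so Demo Presentation has no further overlaps.
Tutorial Slot starts exactly when Keynote Slot ends (back-to-back, no overlap), so Keynote Slot has no further overlaps.
Panel Q&A starts after Tutorial Slot ends, so Tutorial Slot has no further overlaps.
Invited Address starts before Panel Q&A ends → Panel Q&A and Invited Address overlap.
Invited Chat starts after Panel Q&A ends.
Invited Chat starts after Invited Address ends.

Demo Presentation & Keynote Slot, Demo Presentation & Tutorial Slot, Invited Address & Panel Q&A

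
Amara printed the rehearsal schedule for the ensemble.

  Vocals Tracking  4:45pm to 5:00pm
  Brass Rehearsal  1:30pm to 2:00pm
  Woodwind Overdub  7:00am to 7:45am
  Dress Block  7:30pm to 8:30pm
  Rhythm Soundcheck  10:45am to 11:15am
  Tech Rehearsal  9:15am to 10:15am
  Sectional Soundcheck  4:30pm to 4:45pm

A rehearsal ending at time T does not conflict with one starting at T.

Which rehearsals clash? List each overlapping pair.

Sorted by start: Woodwind Overdub, Tech Rehearsal, Rhythm Soundcheck, Brass Rehearsal, Sectional Soundcheck, Vocals Tracking, Dress Block.
Tech Rehearsal starts after Woodwind Overdub ends, so Woodwind Overdub has no further overlaps.
Rhythm Soundcheck starts after Tech Rehearsal ends, so Tech Rehearsal has no further overlaps.
Brass Rehearsal starts after Rhythm Soundcheck ends, so Rhythm Soundcheck has no further overlaps.
Sectional Soundcheck starts after Brass Rehearsal ends, so Brass Rehearsal has no further overlaps.
Vocals Tracking starts exactly when Sectional Soundcheck ends (back-to-back, no overlap), so Sectional Soundcheck has no further overlaps.
Dress Block starts after Vocals Tracking ends.

no overlapping pairs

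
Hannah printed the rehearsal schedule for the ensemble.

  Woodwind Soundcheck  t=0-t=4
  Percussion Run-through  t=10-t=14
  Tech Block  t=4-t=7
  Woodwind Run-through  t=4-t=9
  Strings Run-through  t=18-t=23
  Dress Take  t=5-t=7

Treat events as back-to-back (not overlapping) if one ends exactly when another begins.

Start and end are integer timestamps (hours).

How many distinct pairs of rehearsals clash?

Check each pair: they overlap iff neither finishes before the other starts.
Sorted by start: Woodwind Soundcheck, Woodwind Run-through, Tech Block, Dress Take, Percussion Run-through, Strings Run-through.
Woodwind Run-through starts exactly when Woodwind Soundcheck ends (back-to-back, no overlap), so Woodwind Soundcheck has no further overlaps.
Tech Block starts before Woodwind Run-through ends → Woodwind Run-through and Tech Block overlap.
Dress Take starts before Woodwind Run-through ends → Woodwind Run-through and Dress Take overlap.
Percussion Run-through starts after Woodwind Run-through ends, so Woodwind Run-through has no further overlaps.
Dress Take starts before Tech Block ends → Tech Block and Dress Take overlap.
Percussion Run-through starts after Tech Block ends, so Tech Block has no further overlaps.
Percussion Run-through starts after Dress Take ends, so Dress Take has no further overlaps.
Strings Run-through starts after Percussion Run-through ends.
Overlapping pairs: Dress Take & Tech Block, Dress Take & Woodwind Run-through, Tech Block & Woodwind Run-through — 3 in total.

3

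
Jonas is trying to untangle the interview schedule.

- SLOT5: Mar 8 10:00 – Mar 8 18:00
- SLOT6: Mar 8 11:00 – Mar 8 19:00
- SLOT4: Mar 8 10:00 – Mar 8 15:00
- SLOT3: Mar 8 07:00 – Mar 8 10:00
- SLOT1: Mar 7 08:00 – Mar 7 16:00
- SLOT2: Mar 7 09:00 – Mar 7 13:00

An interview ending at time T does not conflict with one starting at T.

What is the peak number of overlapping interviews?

Walk through starts and ends in time order (an end at T is processed before a start at T):
Mar 7 08:00 start SLOT1 → 1
Mar 7 09:00 start SLOT2 → 2
Mar 7 13:00 end SLOT2 → 1
Mar 7 16:00 end SLOT1 → 0
Mar 8 07:00 start SLOT3 → 1
Mar 8 10:00 end SLOT3 → 0
Mar 8 10:00 start SLOT4 → 1
Mar 8 10:00 start SLOT5 → 2
Mar 8 11:00 start SLOT6 → 3
Mar 8 15:00 end SLOT4 → 2
Mar 8 18:00 end SLOT5 → 1
Mar 8 19:00 end SLOT6 → 0
Peak is 3, at Mar 8 11:00 (SLOT4, SLOT5, SLOT6).

3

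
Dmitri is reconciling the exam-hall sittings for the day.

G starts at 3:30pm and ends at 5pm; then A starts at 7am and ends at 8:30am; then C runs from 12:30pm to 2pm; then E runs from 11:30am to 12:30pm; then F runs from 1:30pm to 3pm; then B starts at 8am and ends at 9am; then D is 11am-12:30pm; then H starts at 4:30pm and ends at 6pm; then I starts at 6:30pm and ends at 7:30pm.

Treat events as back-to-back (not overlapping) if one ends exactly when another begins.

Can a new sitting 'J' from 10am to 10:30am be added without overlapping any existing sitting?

A: ends 8:30am at or before J starts 10am → clear.
B: ends 9am at or before J starts 10am → clear.
D: starts 11am at or after J ends 10:30am → clear.
E: starts 11:30am at or after J ends 10:30am → clear.
C: starts 12:30pm at or after J ends 10:30am → clear.
F: starts 1:30pm at or after J ends 10:30am → clear.
G: starts 3:30pm at or after J ends 10:30am → clear.
H: starts 4:30pm at or after J ends 10:30am → clear.
I: starts 6:30pm at or after J ends 10:30am → clear.

Yes — the slot is free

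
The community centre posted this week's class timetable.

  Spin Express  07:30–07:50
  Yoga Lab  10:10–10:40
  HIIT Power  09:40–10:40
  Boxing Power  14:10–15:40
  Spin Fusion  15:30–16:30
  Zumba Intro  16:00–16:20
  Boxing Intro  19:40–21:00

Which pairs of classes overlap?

Boxing Power & Spin Fusion, HIIT Power & Yoga Lab, Spin Fusion & Zumba Intro

Sorted by start: Spin Express, HIIT Power, Yoga Lab, Boxing Power, Spin Fusion, Zumba Intro, Boxing Intro.
HIIT Power starts after Spin Express ends; Spin Express is clear from here.
Yoga Lab starts before HIIT Power ends → HIIT Power and Yoga Lab overlap.
Boxing Power starts after HIIT Power ends; HIIT Power is clear from here.
Boxing Power starts after Yoga Lab ends; Yoga Lab is clear from here.
Spin Fusion starts before Boxing Power ends → Boxing Power and Spin Fusion overlap.
Zumba Intro starts after Boxing Power ends; Boxing Power is clear from here.
Zumba Intro starts before Spin Fusion ends → Spin Fusion and Zumba Intro overlap.
Boxing Intro starts after Spin Fusion ends.
Boxing Intro starts after Zumba Intro ends.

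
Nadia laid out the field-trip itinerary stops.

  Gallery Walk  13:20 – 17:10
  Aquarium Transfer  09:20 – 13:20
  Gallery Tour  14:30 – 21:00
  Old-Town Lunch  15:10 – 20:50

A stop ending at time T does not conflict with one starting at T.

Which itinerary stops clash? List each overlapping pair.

Two intervals overlap when each starts before the other ends.
Sorted by start: Aquarium Transfer, Gallery Walk, Gallery Tour, Old-Town Lunch.
Gallery Walk starts exactly when Aquarium Transfer ends (back-to-back, no overlap), so nothing later overlaps Aquarium Transfer either.
Gallery Tour starts before Gallery Walk ends → Gallery Walk and Gallery Tour overlap.
Old-Town Lunch starts before Gallery Walk ends → Gallery Walk and Old-Town Lunch overlap.
Old-Town Lunch starts before Gallery Tour ends → Gallery Tour and Old-Town Lunch overlap.

Gallery Tour & Gallery Walk, Gallery Tour & Old-Town Lunch, Gallery Walk & Old-Town Lunch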